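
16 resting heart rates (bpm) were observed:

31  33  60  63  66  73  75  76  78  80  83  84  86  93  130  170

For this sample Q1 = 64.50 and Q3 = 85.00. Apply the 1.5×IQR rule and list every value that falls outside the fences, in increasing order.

IQR = Q3 − Q1 = 85.00 − 64.50 = 20.50.
Lower fence = Q1 − 1.5·IQR = 64.50 − 30.75 = 33.75.
Upper fence = Q3 + 1.5·IQR = 85.00 + 30.75 = 115.75.
31 < 33.75 → outlier.
33 < 33.75 → outlier.
130 > 115.75 → outlier.
170 > 115.75 → outlier.
All remaining values lie within [33.75, 115.75].

31, 33, 130, 170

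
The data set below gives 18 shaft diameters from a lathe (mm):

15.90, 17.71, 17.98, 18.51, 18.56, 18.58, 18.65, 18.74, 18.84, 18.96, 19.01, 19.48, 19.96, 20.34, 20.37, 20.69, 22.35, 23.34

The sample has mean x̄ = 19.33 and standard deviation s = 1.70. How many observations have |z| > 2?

2

Cutoffs: x̄ ± 2s = [15.93, 22.73].
Outside the cutoffs: 15.90, 23.34.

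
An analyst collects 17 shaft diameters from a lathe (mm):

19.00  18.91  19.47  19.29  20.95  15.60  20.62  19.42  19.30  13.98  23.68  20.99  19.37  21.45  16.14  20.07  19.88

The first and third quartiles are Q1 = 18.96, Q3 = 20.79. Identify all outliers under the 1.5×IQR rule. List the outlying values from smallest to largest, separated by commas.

IQR = Q3 − Q1 = 20.79 − 18.96 = 1.83.
Lower fence = Q1 − 1.5·IQR = 18.96 − 2.745 = 16.215.
Upper fence = Q3 + 1.5·IQR = 20.79 + 2.745 = 23.535.
13.98 < 16.215 → outlier.
15.60 < 16.215 → outlier.
16.14 < 16.215 → outlier.
23.68 > 23.535 → outlier.
All remaining values lie within [16.215, 23.535].

13.98, 15.60, 16.14, 23.68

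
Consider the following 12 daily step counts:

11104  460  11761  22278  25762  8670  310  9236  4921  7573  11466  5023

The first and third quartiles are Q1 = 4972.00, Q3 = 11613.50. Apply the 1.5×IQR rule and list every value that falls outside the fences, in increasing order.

22278, 25762

IQR = Q3 − Q1 = 11613.50 − 4972.00 = 6641.50.
Lower fence = Q1 − 1.5·IQR = 4972.00 − 9962.25 = -4990.25.
Upper fence = Q3 + 1.5·IQR = 11613.50 + 9962.25 = 21575.75.
22278 > 21575.75 → outlier.
25762 > 21575.75 → outlier.
All remaining values lie within [-4990.25, 21575.75].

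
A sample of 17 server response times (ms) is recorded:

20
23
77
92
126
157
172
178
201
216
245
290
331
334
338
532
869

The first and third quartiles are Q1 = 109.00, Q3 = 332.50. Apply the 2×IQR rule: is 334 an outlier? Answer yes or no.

IQR = Q3 − Q1 = 332.50 − 109.00 = 223.50.
Lower fence = Q1 − 2·IQR = 109.00 − 447.00 = -338.00.
Upper fence = Q3 + 2·IQR = 332.50 + 447.00 = 779.50.
334 lies within [-338.00, 779.50].

no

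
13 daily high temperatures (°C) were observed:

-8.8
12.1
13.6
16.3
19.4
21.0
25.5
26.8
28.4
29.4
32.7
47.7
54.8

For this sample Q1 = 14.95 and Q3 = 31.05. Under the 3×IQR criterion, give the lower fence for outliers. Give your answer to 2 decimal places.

IQR = Q3 − Q1 = 31.05 − 14.95 = 16.10.
Lower fence = Q1 − 3·IQR = 14.95 − 48.30 = -33.35.
Upper fence = Q3 + 3·IQR = 31.05 + 48.30 = 79.35.

-33.35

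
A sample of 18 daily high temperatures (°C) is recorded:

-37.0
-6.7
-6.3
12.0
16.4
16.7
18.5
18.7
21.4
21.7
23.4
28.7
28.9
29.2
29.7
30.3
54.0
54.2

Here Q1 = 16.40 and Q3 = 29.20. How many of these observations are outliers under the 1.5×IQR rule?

IQR = 12.80; fences at 16.40 − 19.20 = -2.80 and 29.20 + 19.20 = 48.40.
Outside the cutoffs: -37.0, -6.7, -6.3, 54.0, 54.2.

5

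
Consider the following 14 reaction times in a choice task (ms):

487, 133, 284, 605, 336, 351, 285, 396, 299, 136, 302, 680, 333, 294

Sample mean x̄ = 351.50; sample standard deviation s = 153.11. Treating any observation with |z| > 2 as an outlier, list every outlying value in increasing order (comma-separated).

680

Cutoffs at x̄ ± 2s: 351.50 ± 2·153.11 = [45.28, 657.72].
680: z = 2.15, |z| > 2 → outlier.
Every other value lies within [45.28, 657.72].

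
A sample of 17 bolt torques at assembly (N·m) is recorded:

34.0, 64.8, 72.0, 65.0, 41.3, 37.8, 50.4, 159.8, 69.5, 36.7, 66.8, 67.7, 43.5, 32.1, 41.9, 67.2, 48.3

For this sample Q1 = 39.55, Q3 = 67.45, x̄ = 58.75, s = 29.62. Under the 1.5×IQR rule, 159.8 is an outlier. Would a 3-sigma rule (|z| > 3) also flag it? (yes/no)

z = (159.8 − 58.75) / 29.62 = 3.41.
|z| = 3.41 > 3.

yes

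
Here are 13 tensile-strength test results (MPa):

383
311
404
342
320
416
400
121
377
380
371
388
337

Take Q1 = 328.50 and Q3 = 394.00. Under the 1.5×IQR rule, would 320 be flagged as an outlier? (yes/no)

IQR = Q3 − Q1 = 394.00 − 328.50 = 65.50.
Lower fence = Q1 − 1.5·IQR = 328.50 − 98.25 = 230.25.
Upper fence = Q3 + 1.5·IQR = 394.00 + 98.25 = 492.25.
320 lies within [230.25, 492.25].

no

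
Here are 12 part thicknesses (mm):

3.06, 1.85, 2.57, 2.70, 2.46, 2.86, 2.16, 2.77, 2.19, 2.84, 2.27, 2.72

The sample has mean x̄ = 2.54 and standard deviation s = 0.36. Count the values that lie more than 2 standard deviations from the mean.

Cutoffs: x̄ ± 2s = [1.82, 3.26].
Every value lies within the cutoffs.

0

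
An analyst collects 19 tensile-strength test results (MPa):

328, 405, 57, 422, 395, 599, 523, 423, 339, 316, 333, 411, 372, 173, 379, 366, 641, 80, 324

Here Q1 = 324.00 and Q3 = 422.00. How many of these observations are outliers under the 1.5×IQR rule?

IQR = 98.00; fences at 324.00 − 147.00 = 177.00 and 422.00 + 147.00 = 569.00.
Outside the cutoffs: 57, 80, 173, 599, 641.

5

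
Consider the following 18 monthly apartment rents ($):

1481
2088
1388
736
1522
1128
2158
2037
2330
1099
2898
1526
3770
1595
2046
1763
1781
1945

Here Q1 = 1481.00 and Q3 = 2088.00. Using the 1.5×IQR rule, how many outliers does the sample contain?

1

IQR = 607.00; fences at 1481.00 − 910.50 = 570.50 and 2088.00 + 910.50 = 2998.50.
Outside the cutoffs: 3770.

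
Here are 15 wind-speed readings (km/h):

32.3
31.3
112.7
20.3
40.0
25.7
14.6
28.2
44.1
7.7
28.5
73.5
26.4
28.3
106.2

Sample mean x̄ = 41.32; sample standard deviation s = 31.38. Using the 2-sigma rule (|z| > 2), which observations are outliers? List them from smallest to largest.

Cutoffs at x̄ ± 2s: 41.32 ± 2·31.38 = [-21.44, 104.08].
106.2: z = 2.07, |z| > 2 → outlier.
112.7: z = 2.27, |z| > 2 → outlier.
Every other value lies within [-21.44, 104.08].

106.2, 112.7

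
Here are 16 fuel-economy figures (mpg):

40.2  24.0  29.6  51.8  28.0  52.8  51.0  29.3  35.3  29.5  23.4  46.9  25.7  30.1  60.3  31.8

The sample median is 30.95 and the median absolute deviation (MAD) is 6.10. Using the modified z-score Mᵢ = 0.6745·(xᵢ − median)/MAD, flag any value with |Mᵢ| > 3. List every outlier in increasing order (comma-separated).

60.3

|Mᵢ| > 3 ⇔ |xᵢ − 30.95| > 3·6.10/0.6745 = 27.13.
So outliers lie outside [3.82, 58.08].
60.3: M = 3.25 → outlier.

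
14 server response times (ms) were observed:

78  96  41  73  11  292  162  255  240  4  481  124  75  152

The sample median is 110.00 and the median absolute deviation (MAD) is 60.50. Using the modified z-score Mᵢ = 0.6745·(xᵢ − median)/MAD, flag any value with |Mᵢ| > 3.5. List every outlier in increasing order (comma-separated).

|Mᵢ| > 3.5 ⇔ |xᵢ − 110.00| > 3.5·60.50/0.6745 = 313.94.
So outliers lie outside [-203.94, 423.94].
481: M = 4.14 → outlier.

481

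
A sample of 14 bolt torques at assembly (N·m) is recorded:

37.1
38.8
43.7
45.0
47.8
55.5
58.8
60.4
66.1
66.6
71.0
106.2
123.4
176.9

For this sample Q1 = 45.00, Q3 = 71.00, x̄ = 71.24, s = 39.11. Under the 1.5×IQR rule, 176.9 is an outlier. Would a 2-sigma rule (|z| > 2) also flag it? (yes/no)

z = (176.9 − 71.24) / 39.11 = 2.70.
|z| = 2.70 > 2.

yes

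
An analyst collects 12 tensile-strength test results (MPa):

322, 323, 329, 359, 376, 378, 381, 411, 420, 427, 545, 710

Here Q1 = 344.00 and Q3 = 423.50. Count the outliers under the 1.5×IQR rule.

IQR = 79.50; fences at 344.00 − 119.25 = 224.75 and 423.50 + 119.25 = 542.75.
Outside the cutoffs: 545, 710.

2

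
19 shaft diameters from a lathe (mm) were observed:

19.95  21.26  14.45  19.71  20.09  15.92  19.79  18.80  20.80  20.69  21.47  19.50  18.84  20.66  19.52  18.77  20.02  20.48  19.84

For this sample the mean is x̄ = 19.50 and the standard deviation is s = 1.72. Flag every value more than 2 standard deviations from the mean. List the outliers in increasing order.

Cutoffs at x̄ ± 2s: 19.50 ± 2·1.72 = [16.06, 22.94].
14.45: z = -2.94, |z| > 2 → outlier.
15.92: z = -2.08, |z| > 2 → outlier.
Every other value lies within [16.06, 22.94].

14.45, 15.92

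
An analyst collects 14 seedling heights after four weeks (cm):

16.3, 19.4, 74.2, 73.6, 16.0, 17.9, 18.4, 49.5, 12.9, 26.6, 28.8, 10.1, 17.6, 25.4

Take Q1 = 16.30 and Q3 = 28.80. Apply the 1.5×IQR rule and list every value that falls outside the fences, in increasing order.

49.5, 73.6, 74.2

IQR = Q3 − Q1 = 28.80 − 16.30 = 12.50.
Lower fence = Q1 − 1.5·IQR = 16.30 − 18.75 = -2.45.
Upper fence = Q3 + 1.5·IQR = 28.80 + 18.75 = 47.55.
49.5 > 47.55 → outlier.
73.6 > 47.55 → outlier.
74.2 > 47.55 → outlier.
All remaining values lie within [-2.45, 47.55].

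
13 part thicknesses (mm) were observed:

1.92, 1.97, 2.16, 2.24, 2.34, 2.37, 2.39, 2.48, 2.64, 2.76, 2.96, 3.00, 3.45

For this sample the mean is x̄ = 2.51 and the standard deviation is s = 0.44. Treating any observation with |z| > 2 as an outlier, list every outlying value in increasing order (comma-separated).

Cutoffs at x̄ ± 2s: 2.51 ± 2·0.44 = [1.63, 3.39].
3.45: z = 2.14, |z| > 2 → outlier.
Every other value lies within [1.63, 3.39].

3.45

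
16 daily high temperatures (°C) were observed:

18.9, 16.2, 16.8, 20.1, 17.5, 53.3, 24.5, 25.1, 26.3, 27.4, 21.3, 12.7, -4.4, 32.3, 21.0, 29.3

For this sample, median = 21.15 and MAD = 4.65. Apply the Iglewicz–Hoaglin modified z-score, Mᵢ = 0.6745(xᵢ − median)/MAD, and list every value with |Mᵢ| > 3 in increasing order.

-4.4, 53.3

|Mᵢ| > 3 ⇔ |xᵢ − 21.15| > 3·4.65/0.6745 = 20.68.
So outliers lie outside [0.47, 41.83].
-4.4: M = -3.71 → outlier.
53.3: M = 4.66 → outlier.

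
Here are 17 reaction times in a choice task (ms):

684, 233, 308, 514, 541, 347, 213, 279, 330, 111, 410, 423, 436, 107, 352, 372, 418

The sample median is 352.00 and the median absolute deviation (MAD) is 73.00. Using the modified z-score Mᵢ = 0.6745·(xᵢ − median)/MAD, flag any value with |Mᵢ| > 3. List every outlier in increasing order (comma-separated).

684

|Mᵢ| > 3 ⇔ |xᵢ − 352.00| > 3·73.00/0.6745 = 324.68.
So outliers lie outside [27.32, 676.68].
684: M = 3.07 → outlier.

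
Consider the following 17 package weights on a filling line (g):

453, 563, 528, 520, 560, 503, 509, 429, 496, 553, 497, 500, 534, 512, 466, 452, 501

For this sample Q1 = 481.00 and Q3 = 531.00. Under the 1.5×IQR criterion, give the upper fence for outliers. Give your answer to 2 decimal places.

IQR = Q3 − Q1 = 531.00 − 481.00 = 50.00.
Lower fence = Q1 − 1.5·IQR = 481.00 − 75.00 = 406.00.
Upper fence = Q3 + 1.5·IQR = 531.00 + 75.00 = 606.00.

606.00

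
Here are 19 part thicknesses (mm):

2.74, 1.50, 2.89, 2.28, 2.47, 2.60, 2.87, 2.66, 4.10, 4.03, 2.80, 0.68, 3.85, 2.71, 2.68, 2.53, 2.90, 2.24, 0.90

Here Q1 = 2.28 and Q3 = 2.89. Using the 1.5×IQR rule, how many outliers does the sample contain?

5

IQR = 0.61; fences at 2.28 − 0.915 = 1.365 and 2.89 + 0.915 = 3.805.
Outside the cutoffs: 0.68, 0.90, 3.85, 4.03, 4.10.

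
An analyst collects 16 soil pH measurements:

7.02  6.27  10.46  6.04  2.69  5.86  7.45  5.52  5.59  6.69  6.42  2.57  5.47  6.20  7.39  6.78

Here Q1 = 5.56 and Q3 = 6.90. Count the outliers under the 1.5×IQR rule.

3

IQR = 1.34; fences at 5.56 − 2.01 = 3.55 and 6.90 + 2.01 = 8.91.
Outside the cutoffs: 2.57, 2.69, 10.46.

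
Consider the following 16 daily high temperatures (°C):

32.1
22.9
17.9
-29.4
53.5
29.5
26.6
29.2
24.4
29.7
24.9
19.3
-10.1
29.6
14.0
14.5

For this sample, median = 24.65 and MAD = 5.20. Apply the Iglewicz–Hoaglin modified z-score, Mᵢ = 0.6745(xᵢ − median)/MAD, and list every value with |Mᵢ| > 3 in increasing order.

-29.4, -10.1, 53.5

|Mᵢ| > 3 ⇔ |xᵢ − 24.65| > 3·5.20/0.6745 = 23.13.
So outliers lie outside [1.52, 47.78].
-29.4: M = -7.01 → outlier.
-10.1: M = -4.51 → outlier.
53.5: M = 3.74 → outlier.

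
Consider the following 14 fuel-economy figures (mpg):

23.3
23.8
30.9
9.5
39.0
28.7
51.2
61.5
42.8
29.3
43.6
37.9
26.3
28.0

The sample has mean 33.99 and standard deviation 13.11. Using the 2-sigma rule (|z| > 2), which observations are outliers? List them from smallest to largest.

Cutoffs at x̄ ± 2s: 33.99 ± 2·13.11 = [7.77, 60.21].
61.5: z = 2.10, |z| > 2 → outlier.
Every other value lies within [7.77, 60.21].

61.5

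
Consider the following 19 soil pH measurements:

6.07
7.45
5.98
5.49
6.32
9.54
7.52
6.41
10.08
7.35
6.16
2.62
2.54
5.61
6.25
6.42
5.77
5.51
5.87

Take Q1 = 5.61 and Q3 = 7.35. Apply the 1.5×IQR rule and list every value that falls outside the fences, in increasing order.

IQR = Q3 − Q1 = 7.35 − 5.61 = 1.74.
Lower fence = Q1 − 1.5·IQR = 5.61 − 2.61 = 3.00.
Upper fence = Q3 + 1.5·IQR = 7.35 + 2.61 = 9.96.
2.54 < 3.00 → outlier.
2.62 < 3.00 → outlier.
10.08 > 9.96 → outlier.
All remaining values lie within [3.00, 9.96].

2.54, 2.62, 10.08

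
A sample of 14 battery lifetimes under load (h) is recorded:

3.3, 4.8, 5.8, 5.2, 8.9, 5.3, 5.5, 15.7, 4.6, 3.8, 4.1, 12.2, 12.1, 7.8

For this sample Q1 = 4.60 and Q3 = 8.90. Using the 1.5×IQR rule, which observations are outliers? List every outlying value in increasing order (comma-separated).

15.7

IQR = Q3 − Q1 = 8.90 − 4.60 = 4.30.
Lower fence = Q1 − 1.5·IQR = 4.60 − 6.45 = -1.85.
Upper fence = Q3 + 1.5·IQR = 8.90 + 6.45 = 15.35.
15.7 > 15.35 → outlier.
All remaining values lie within [-1.85, 15.35].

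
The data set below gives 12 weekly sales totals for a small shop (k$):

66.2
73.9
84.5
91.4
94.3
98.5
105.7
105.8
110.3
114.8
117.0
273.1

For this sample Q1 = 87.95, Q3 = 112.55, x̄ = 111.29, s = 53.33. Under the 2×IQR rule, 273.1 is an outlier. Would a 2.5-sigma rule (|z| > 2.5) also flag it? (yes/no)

yes

z = (273.1 − 111.29) / 53.33 = 3.03.
|z| = 3.03 > 2.5.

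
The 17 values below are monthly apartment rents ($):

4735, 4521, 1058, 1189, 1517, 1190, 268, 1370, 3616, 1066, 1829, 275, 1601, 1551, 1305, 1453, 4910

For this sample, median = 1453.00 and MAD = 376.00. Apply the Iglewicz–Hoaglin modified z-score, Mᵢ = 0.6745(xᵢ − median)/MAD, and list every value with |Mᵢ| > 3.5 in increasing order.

|Mᵢ| > 3.5 ⇔ |xᵢ − 1453.00| > 3.5·376.00/0.6745 = 1951.07.
So outliers lie outside [-498.07, 3404.07].
3616: M = 3.88 → outlier.
4521: M = 5.50 → outlier.
4735: M = 5.89 → outlier.
4910: M = 6.20 → outlier.

3616, 4521, 4735, 4910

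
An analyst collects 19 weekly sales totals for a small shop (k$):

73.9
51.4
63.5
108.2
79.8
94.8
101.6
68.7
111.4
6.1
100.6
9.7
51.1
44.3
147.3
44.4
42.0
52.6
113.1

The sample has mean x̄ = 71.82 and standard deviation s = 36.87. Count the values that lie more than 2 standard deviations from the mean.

Cutoffs: x̄ ± 2s = [-1.92, 145.56].
Outside the cutoffs: 147.3.

1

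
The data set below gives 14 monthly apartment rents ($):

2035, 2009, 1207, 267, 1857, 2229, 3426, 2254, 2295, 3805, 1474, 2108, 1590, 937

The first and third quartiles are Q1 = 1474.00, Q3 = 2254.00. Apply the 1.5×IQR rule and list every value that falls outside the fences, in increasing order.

267, 3426, 3805

IQR = Q3 − Q1 = 2254.00 − 1474.00 = 780.00.
Lower fence = Q1 − 1.5·IQR = 1474.00 − 1170.00 = 304.00.
Upper fence = Q3 + 1.5·IQR = 2254.00 + 1170.00 = 3424.00.
267 < 304.00 → outlier.
3426 > 3424.00 → outlier.
3805 > 3424.00 → outlier.
All remaining values lie within [304.00, 3424.00].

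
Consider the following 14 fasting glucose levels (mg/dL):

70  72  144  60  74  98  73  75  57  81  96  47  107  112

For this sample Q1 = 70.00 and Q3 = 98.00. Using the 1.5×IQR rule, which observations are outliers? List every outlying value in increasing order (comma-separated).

IQR = Q3 − Q1 = 98.00 − 70.00 = 28.00.
Lower fence = Q1 − 1.5·IQR = 70.00 − 42.00 = 28.00.
Upper fence = Q3 + 1.5·IQR = 98.00 + 42.00 = 140.00.
144 > 140.00 → outlier.
All remaining values lie within [28.00, 140.00].

144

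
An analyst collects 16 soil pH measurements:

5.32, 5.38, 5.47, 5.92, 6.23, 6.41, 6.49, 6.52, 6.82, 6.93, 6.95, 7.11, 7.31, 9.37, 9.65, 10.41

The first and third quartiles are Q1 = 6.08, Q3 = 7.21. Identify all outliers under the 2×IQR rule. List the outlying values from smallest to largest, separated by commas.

9.65, 10.41

IQR = Q3 − Q1 = 7.21 − 6.08 = 1.13.
Lower fence = Q1 − 2·IQR = 6.08 − 2.26 = 3.82.
Upper fence = Q3 + 2·IQR = 7.21 + 2.26 = 9.47.
9.65 > 9.47 → outlier.
10.41 > 9.47 → outlier.
All remaining values lie within [3.82, 9.47].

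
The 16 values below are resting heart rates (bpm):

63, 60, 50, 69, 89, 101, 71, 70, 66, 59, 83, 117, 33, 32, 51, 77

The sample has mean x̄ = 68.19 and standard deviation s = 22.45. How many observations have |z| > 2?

Cutoffs: x̄ ± 2s = [23.29, 113.09].
Outside the cutoffs: 117.

1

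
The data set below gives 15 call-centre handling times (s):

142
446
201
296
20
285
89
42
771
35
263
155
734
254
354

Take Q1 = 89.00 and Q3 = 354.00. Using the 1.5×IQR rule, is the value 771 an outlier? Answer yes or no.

yes

IQR = Q3 − Q1 = 354.00 − 89.00 = 265.00.
Lower fence = Q1 − 1.5·IQR = 89.00 − 397.50 = -308.50.
Upper fence = Q3 + 1.5·IQR = 354.00 + 397.50 = 751.50.
771 lies above the upper fence.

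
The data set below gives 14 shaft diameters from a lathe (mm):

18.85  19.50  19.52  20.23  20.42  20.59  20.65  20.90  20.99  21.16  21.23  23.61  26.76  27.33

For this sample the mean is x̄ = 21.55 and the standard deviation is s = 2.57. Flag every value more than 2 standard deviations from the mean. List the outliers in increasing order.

Cutoffs at x̄ ± 2s: 21.55 ± 2·2.57 = [16.41, 26.69].
26.76: z = 2.03, |z| > 2 → outlier.
27.33: z = 2.25, |z| > 2 → outlier.
Every other value lies within [16.41, 26.69].

26.76, 27.33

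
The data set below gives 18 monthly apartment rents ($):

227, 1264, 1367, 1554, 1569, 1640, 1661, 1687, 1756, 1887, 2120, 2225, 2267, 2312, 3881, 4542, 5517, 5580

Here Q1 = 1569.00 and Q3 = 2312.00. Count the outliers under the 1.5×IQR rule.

IQR = 743.00; fences at 1569.00 − 1114.50 = 454.50 and 2312.00 + 1114.50 = 3426.50.
Outside the cutoffs: 227, 3881, 4542, 5517, 5580.

5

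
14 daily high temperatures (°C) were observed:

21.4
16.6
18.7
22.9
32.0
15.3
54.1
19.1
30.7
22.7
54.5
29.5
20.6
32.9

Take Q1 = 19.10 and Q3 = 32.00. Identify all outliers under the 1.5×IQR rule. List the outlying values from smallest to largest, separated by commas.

54.1, 54.5

IQR = Q3 − Q1 = 32.00 − 19.10 = 12.90.
Lower fence = Q1 − 1.5·IQR = 19.10 − 19.35 = -0.25.
Upper fence = Q3 + 1.5·IQR = 32.00 + 19.35 = 51.35.
54.1 > 51.35 → outlier.
54.5 > 51.35 → outlier.
All remaining values lie within [-0.25, 51.35].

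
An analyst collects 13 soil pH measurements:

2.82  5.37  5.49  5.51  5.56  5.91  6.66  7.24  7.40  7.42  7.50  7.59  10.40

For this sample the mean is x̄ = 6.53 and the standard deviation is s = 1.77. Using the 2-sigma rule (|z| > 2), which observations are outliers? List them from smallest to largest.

2.82, 10.40

Cutoffs at x̄ ± 2s: 6.53 ± 2·1.77 = [2.99, 10.07].
2.82: z = -2.10, |z| > 2 → outlier.
10.40: z = 2.19, |z| > 2 → outlier.
Every other value lies within [2.99, 10.07].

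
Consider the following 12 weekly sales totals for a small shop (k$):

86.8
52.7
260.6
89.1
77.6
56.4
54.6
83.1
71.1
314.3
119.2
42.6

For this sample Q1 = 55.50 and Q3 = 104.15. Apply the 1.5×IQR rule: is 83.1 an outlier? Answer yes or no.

IQR = Q3 − Q1 = 104.15 − 55.50 = 48.65.
Lower fence = Q1 − 1.5·IQR = 55.50 − 72.975 = -17.475.
Upper fence = Q3 + 1.5·IQR = 104.15 + 72.975 = 177.125.
83.1 lies within [-17.475, 177.125].

no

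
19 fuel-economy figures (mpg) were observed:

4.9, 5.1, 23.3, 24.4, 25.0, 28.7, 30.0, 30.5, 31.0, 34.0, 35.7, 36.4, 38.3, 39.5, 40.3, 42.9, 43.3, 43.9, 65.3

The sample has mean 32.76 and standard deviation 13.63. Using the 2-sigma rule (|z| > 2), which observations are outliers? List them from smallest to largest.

4.9, 5.1, 65.3

Cutoffs at x̄ ± 2s: 32.76 ± 2·13.63 = [5.50, 60.02].
4.9: z = -2.04, |z| > 2 → outlier.
5.1: z = -2.03, |z| > 2 → outlier.
65.3: z = 2.39, |z| > 2 → outlier.
Every other value lies within [5.50, 60.02].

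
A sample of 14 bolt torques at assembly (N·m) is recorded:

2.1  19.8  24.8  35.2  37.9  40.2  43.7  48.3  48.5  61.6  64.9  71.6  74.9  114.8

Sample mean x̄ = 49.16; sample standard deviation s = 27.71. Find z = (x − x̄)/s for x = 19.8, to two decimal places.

z = (19.8 − 49.16) / 27.71 = -1.06.

-1.06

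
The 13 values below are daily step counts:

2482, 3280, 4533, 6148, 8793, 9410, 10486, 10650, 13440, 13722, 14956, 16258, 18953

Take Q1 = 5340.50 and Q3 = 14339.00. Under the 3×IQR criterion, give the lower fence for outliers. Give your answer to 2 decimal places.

-21655.00

IQR = Q3 − Q1 = 14339.00 − 5340.50 = 8998.50.
Lower fence = Q1 − 3·IQR = 5340.50 − 26995.50 = -21655.00.
Upper fence = Q3 + 3·IQR = 14339.00 + 26995.50 = 41334.50.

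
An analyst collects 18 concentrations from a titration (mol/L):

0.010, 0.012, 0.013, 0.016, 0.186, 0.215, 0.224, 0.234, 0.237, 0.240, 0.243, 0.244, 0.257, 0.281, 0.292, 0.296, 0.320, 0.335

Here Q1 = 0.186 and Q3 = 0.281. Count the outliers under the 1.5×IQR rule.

4

IQR = 0.095; fences at 0.186 − 0.1425 = 0.0435 and 0.281 + 0.1425 = 0.4235.
Outside the cutoffs: 0.010, 0.012, 0.013, 0.016.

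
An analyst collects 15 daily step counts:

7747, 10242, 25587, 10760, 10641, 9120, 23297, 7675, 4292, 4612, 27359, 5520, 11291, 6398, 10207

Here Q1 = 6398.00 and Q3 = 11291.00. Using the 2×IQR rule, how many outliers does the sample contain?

IQR = 4893.00; fences at 6398.00 − 9786.00 = -3388.00 and 11291.00 + 9786.00 = 21077.00.
Outside the cutoffs: 23297, 25587, 27359.

3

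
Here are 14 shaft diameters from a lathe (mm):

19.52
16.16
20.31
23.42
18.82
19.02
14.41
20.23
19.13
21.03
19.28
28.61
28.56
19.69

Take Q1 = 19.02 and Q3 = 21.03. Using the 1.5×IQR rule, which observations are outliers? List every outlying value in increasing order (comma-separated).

14.41, 28.56, 28.61

IQR = Q3 − Q1 = 21.03 − 19.02 = 2.01.
Lower fence = Q1 − 1.5·IQR = 19.02 − 3.015 = 16.005.
Upper fence = Q3 + 1.5·IQR = 21.03 + 3.015 = 24.045.
14.41 < 16.005 → outlier.
28.56 > 24.045 → outlier.
28.61 > 24.045 → outlier.
All remaining values lie within [16.005, 24.045].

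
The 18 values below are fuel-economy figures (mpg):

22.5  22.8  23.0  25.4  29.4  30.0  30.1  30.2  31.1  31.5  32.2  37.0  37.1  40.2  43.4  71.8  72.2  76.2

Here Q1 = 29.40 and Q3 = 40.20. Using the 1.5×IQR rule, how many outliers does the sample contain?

IQR = 10.80; fences at 29.40 − 16.20 = 13.20 and 40.20 + 16.20 = 56.40.
Outside the cutoffs: 71.8, 72.2, 76.2.

3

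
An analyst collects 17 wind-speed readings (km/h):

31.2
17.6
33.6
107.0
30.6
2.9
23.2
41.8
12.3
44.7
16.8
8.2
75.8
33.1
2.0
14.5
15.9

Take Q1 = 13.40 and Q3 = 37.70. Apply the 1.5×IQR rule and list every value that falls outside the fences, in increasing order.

75.8, 107.0

IQR = Q3 − Q1 = 37.70 − 13.40 = 24.30.
Lower fence = Q1 − 1.5·IQR = 13.40 − 36.45 = -23.05.
Upper fence = Q3 + 1.5·IQR = 37.70 + 36.45 = 74.15.
75.8 > 74.15 → outlier.
107.0 > 74.15 → outlier.
All remaining values lie within [-23.05, 74.15].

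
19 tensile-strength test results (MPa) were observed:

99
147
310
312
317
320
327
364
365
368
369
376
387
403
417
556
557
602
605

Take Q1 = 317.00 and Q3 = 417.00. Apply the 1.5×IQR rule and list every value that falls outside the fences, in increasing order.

IQR = Q3 − Q1 = 417.00 − 317.00 = 100.00.
Lower fence = Q1 − 1.5·IQR = 317.00 − 150.00 = 167.00.
Upper fence = Q3 + 1.5·IQR = 417.00 + 150.00 = 567.00.
99 < 167.00 → outlier.
147 < 167.00 → outlier.
602 > 567.00 → outlier.
605 > 567.00 → outlier.
All remaining values lie within [167.00, 567.00].

99, 147, 602, 605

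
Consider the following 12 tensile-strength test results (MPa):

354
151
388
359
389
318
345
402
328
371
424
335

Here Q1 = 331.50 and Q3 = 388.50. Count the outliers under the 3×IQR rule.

1

IQR = 57.00; fences at 331.50 − 171.00 = 160.50 and 388.50 + 171.00 = 559.50.
Outside the cutoffs: 151.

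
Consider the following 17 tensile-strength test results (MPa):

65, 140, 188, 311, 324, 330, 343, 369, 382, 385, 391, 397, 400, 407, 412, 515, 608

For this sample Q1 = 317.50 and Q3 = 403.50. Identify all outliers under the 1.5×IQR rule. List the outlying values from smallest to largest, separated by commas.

IQR = Q3 − Q1 = 403.50 − 317.50 = 86.00.
Lower fence = Q1 − 1.5·IQR = 317.50 − 129.00 = 188.50.
Upper fence = Q3 + 1.5·IQR = 403.50 + 129.00 = 532.50.
65 < 188.50 → outlier.
140 < 188.50 → outlier.
188 < 188.50 → outlier.
608 > 532.50 → outlier.
All remaining values lie within [188.50, 532.50].

65, 140, 188, 608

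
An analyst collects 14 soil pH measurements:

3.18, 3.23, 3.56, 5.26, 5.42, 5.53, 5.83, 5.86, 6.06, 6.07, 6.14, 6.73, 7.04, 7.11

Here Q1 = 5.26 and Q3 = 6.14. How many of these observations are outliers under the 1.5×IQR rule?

3

IQR = 0.88; fences at 5.26 − 1.32 = 3.94 and 6.14 + 1.32 = 7.46.
Outside the cutoffs: 3.18, 3.23, 3.56.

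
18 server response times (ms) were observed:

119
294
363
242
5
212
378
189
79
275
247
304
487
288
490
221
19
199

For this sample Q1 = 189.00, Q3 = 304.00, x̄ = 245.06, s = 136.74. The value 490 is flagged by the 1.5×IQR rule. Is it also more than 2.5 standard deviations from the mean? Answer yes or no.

z = (490 − 245.06) / 136.74 = 1.79.
|z| = 1.79 ≤ 2.5.

no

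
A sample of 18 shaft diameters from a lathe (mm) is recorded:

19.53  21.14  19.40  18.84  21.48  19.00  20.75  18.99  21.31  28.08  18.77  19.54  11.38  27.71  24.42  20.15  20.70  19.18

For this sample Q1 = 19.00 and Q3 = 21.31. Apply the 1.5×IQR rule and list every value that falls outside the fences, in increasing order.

IQR = Q3 − Q1 = 21.31 − 19.00 = 2.31.
Lower fence = Q1 − 1.5·IQR = 19.00 − 3.465 = 15.535.
Upper fence = Q3 + 1.5·IQR = 21.31 + 3.465 = 24.775.
11.38 < 15.535 → outlier.
27.71 > 24.775 → outlier.
28.08 > 24.775 → outlier.
All remaining values lie within [15.535, 24.775].

11.38, 27.71, 28.08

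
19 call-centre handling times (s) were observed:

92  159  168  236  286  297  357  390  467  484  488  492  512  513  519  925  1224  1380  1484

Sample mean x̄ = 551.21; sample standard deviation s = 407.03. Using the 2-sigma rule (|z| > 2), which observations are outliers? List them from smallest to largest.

1380, 1484

Cutoffs at x̄ ± 2s: 551.21 ± 2·407.03 = [-262.85, 1365.27].
1380: z = 2.04, |z| > 2 → outlier.
1484: z = 2.29, |z| > 2 → outlier.
Every other value lies within [-262.85, 1365.27].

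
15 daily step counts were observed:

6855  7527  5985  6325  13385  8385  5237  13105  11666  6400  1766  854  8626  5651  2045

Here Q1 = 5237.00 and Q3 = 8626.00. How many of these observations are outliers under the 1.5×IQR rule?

0

IQR = 3389.00; fences at 5237.00 − 5083.50 = 153.50 and 8626.00 + 5083.50 = 13709.50.
Every value lies within the cutoffs.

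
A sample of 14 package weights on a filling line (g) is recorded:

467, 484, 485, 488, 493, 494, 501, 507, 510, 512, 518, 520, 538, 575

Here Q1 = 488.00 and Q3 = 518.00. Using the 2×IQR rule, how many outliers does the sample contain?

0

IQR = 30.00; fences at 488.00 − 60.00 = 428.00 and 518.00 + 60.00 = 578.00.
Every value lies within the cutoffs.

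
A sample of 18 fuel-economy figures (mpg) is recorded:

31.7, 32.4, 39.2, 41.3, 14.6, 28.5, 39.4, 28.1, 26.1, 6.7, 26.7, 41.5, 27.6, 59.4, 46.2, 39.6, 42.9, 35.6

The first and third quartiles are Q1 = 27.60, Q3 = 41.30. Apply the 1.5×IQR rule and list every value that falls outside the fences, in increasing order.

IQR = Q3 − Q1 = 41.30 − 27.60 = 13.70.
Lower fence = Q1 − 1.5·IQR = 27.60 − 20.55 = 7.05.
Upper fence = Q3 + 1.5·IQR = 41.30 + 20.55 = 61.85.
6.7 < 7.05 → outlier.
All remaining values lie within [7.05, 61.85].

6.7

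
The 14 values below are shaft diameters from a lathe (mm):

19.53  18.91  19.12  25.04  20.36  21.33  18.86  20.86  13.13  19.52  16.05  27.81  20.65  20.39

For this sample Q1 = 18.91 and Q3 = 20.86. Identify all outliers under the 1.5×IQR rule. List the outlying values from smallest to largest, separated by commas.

13.13, 25.04, 27.81

IQR = Q3 − Q1 = 20.86 − 18.91 = 1.95.
Lower fence = Q1 − 1.5·IQR = 18.91 − 2.925 = 15.985.
Upper fence = Q3 + 1.5·IQR = 20.86 + 2.925 = 23.785.
13.13 < 15.985 → outlier.
25.04 > 23.785 → outlier.
27.81 > 23.785 → outlier.
All remaining values lie within [15.985, 23.785].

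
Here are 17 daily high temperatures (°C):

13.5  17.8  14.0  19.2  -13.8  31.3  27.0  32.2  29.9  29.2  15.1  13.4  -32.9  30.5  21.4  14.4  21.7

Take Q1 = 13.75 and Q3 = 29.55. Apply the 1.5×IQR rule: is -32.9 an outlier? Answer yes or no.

yes

IQR = Q3 − Q1 = 29.55 − 13.75 = 15.80.
Lower fence = Q1 − 1.5·IQR = 13.75 − 23.70 = -9.95.
Upper fence = Q3 + 1.5·IQR = 29.55 + 23.70 = 53.25.
-32.9 lies below the lower fence.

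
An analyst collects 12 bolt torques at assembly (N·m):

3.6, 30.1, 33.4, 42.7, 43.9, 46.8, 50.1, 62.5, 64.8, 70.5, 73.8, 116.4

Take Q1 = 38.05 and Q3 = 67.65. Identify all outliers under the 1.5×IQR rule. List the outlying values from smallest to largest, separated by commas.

116.4

IQR = Q3 − Q1 = 67.65 − 38.05 = 29.60.
Lower fence = Q1 − 1.5·IQR = 38.05 − 44.40 = -6.35.
Upper fence = Q3 + 1.5·IQR = 67.65 + 44.40 = 112.05.
116.4 > 112.05 → outlier.
All remaining values lie within [-6.35, 112.05].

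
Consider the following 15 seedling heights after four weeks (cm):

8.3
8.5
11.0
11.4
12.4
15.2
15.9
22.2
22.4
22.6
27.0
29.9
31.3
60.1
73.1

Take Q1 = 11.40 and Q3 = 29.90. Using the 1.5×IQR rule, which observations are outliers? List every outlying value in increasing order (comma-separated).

60.1, 73.1

IQR = Q3 − Q1 = 29.90 − 11.40 = 18.50.
Lower fence = Q1 − 1.5·IQR = 11.40 − 27.75 = -16.35.
Upper fence = Q3 + 1.5·IQR = 29.90 + 27.75 = 57.65.
60.1 > 57.65 → outlier.
73.1 > 57.65 → outlier.
All remaining values lie within [-16.35, 57.65].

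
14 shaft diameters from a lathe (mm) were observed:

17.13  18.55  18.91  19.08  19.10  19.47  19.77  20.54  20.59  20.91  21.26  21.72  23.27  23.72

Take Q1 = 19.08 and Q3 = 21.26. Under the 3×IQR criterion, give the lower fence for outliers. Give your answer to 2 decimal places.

IQR = Q3 − Q1 = 21.26 − 19.08 = 2.18.
Lower fence = Q1 − 3·IQR = 19.08 − 6.54 = 12.54.
Upper fence = Q3 + 3·IQR = 21.26 + 6.54 = 27.80.

12.54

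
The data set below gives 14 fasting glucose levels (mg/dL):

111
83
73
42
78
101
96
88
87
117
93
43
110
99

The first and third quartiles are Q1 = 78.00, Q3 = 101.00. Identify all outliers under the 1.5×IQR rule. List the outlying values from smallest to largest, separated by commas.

IQR = Q3 − Q1 = 101.00 − 78.00 = 23.00.
Lower fence = Q1 − 1.5·IQR = 78.00 − 34.50 = 43.50.
Upper fence = Q3 + 1.5·IQR = 101.00 + 34.50 = 135.50.
42 < 43.50 → outlier.
43 < 43.50 → outlier.
All remaining values lie within [43.50, 135.50].

42, 43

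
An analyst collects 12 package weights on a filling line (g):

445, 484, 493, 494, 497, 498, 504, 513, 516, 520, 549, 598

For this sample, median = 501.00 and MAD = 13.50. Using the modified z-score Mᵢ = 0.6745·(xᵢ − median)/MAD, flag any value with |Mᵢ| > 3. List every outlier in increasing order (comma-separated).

|Mᵢ| > 3 ⇔ |xᵢ − 501.00| > 3·13.50/0.6745 = 60.04.
So outliers lie outside [440.96, 561.04].
598: M = 4.85 → outlier.

598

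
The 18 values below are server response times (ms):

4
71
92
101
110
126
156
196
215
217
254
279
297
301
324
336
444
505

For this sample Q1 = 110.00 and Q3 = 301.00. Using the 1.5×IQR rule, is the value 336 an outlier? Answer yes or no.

IQR = Q3 − Q1 = 301.00 − 110.00 = 191.00.
Lower fence = Q1 − 1.5·IQR = 110.00 − 286.50 = -176.50.
Upper fence = Q3 + 1.5·IQR = 301.00 + 286.50 = 587.50.
336 lies within [-176.50, 587.50].

no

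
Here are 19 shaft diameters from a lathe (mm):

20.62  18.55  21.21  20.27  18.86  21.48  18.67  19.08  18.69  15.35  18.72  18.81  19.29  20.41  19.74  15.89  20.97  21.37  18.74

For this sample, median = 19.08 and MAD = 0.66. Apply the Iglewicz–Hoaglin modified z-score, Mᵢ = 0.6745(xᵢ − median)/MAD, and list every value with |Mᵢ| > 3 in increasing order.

15.35, 15.89

|Mᵢ| > 3 ⇔ |xᵢ − 19.08| > 3·0.66/0.6745 = 2.94.
So outliers lie outside [16.14, 22.02].
15.35: M = -3.81 → outlier.
15.89: M = -3.26 → outlier.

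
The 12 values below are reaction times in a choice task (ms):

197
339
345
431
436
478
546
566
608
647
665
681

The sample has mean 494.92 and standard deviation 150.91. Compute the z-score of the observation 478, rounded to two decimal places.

-0.11

z = (478 − 494.92) / 150.91 = -0.11.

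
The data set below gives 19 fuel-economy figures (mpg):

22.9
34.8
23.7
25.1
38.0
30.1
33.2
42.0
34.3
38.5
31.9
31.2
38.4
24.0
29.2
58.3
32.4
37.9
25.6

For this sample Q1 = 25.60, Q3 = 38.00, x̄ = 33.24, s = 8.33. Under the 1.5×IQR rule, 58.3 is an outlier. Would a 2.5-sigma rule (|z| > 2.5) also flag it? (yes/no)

yes

z = (58.3 − 33.24) / 8.33 = 3.01.
|z| = 3.01 > 2.5.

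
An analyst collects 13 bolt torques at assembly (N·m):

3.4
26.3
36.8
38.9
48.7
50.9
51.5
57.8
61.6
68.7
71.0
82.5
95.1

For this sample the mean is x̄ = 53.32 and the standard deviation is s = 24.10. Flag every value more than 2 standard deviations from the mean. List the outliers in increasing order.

3.4

Cutoffs at x̄ ± 2s: 53.32 ± 2·24.10 = [5.12, 101.52].
3.4: z = -2.07, |z| > 2 → outlier.
Every other value lies within [5.12, 101.52].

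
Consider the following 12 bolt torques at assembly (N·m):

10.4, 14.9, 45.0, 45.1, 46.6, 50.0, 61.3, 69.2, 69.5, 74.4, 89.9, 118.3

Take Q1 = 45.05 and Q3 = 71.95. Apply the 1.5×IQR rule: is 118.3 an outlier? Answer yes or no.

yes

IQR = Q3 − Q1 = 71.95 − 45.05 = 26.90.
Lower fence = Q1 − 1.5·IQR = 45.05 − 40.35 = 4.70.
Upper fence = Q3 + 1.5·IQR = 71.95 + 40.35 = 112.30.
118.3 lies above the upper fence.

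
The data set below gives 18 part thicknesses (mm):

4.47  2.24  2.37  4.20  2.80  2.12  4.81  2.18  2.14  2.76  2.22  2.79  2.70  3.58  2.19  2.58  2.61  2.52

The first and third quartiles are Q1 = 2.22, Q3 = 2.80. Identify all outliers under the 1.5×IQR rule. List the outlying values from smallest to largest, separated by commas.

4.20, 4.47, 4.81

IQR = Q3 − Q1 = 2.80 − 2.22 = 0.58.
Lower fence = Q1 − 1.5·IQR = 2.22 − 0.87 = 1.35.
Upper fence = Q3 + 1.5·IQR = 2.80 + 0.87 = 3.67.
4.20 > 3.67 → outlier.
4.47 > 3.67 → outlier.
4.81 > 3.67 → outlier.
All remaining values lie within [1.35, 3.67].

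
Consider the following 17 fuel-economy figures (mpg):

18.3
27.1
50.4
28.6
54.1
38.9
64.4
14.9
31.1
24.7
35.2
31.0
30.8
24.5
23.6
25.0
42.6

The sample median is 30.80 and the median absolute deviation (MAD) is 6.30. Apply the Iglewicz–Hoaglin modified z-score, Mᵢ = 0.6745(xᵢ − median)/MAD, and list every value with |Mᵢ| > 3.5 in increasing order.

|Mᵢ| > 3.5 ⇔ |xᵢ − 30.80| > 3.5·6.30/0.6745 = 32.69.
So outliers lie outside [-1.89, 63.49].
64.4: M = 3.60 → outlier.

64.4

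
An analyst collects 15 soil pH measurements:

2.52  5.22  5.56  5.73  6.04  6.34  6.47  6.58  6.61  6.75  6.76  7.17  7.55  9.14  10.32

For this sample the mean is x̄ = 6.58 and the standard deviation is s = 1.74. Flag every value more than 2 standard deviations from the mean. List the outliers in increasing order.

Cutoffs at x̄ ± 2s: 6.58 ± 2·1.74 = [3.10, 10.06].
2.52: z = -2.33, |z| > 2 → outlier.
10.32: z = 2.15, |z| > 2 → outlier.
Every other value lies within [3.10, 10.06].

2.52, 10.32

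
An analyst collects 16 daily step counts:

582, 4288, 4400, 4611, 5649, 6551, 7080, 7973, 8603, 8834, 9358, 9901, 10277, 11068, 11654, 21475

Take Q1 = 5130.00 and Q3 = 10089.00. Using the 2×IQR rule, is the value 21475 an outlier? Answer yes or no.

IQR = Q3 − Q1 = 10089.00 − 5130.00 = 4959.00.
Lower fence = Q1 − 2·IQR = 5130.00 − 9918.00 = -4788.00.
Upper fence = Q3 + 2·IQR = 10089.00 + 9918.00 = 20007.00.
21475 lies above the upper fence.

yes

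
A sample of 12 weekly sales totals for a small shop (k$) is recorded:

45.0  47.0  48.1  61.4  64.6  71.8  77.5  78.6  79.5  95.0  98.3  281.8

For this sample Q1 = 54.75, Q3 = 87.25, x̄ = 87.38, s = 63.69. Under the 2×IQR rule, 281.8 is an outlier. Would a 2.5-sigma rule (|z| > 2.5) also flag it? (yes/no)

z = (281.8 − 87.38) / 63.69 = 3.05.
|z| = 3.05 > 2.5.

yes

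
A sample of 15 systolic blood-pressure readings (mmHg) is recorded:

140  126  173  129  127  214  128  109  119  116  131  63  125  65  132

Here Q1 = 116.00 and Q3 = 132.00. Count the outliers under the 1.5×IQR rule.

4

IQR = 16.00; fences at 116.00 − 24.00 = 92.00 and 132.00 + 24.00 = 156.00.
Outside the cutoffs: 63, 65, 173, 214.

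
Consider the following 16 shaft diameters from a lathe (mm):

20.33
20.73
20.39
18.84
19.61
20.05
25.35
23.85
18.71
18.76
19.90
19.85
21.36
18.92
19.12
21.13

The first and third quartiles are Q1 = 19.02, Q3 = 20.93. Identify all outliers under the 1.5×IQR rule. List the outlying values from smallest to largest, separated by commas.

23.85, 25.35

IQR = Q3 − Q1 = 20.93 − 19.02 = 1.91.
Lower fence = Q1 − 1.5·IQR = 19.02 − 2.865 = 16.155.
Upper fence = Q3 + 1.5·IQR = 20.93 + 2.865 = 23.795.
23.85 > 23.795 → outlier.
25.35 > 23.795 → outlier.
All remaining values lie within [16.155, 23.795].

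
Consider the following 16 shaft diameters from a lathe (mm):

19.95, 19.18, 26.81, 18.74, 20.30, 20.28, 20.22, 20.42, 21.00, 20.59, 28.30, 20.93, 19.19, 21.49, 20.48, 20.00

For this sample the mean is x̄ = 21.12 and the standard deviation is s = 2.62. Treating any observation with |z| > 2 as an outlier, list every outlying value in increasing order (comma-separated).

Cutoffs at x̄ ± 2s: 21.12 ± 2·2.62 = [15.88, 26.36].
26.81: z = 2.17, |z| > 2 → outlier.
28.30: z = 2.74, |z| > 2 → outlier.
Every other value lies within [15.88, 26.36].

26.81, 28.30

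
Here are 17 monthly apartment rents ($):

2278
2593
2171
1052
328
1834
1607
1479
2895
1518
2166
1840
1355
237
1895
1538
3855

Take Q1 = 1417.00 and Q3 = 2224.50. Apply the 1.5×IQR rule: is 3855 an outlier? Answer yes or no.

yes

IQR = Q3 − Q1 = 2224.50 − 1417.00 = 807.50.
Lower fence = Q1 − 1.5·IQR = 1417.00 − 1211.25 = 205.75.
Upper fence = Q3 + 1.5·IQR = 2224.50 + 1211.25 = 3435.75.
3855 lies above the upper fence.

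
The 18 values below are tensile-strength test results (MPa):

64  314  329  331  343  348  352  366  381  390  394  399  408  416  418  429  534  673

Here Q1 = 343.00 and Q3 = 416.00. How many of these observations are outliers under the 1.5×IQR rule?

IQR = 73.00; fences at 343.00 − 109.50 = 233.50 and 416.00 + 109.50 = 525.50.
Outside the cutoffs: 64, 534, 673.

3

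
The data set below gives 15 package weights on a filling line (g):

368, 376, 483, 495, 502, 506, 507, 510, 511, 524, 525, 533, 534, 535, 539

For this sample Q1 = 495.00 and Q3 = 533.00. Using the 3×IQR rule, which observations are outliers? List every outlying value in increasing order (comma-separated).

368, 376

IQR = Q3 − Q1 = 533.00 − 495.00 = 38.00.
Lower fence = Q1 − 3·IQR = 495.00 − 114.00 = 381.00.
Upper fence = Q3 + 3·IQR = 533.00 + 114.00 = 647.00.
368 < 381.00 → outlier.
376 < 381.00 → outlier.
All remaining values lie within [381.00, 647.00].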